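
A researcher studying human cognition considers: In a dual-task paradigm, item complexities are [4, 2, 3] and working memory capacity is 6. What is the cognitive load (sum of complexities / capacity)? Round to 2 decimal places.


Total complexity = 4 + 2 + 3 = 9
Load = total / capacity = 9 / 6
= 1.50


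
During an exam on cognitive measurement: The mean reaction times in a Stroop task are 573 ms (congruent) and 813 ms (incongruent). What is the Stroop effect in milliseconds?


Stroop effect = RT(incongruent) - RT(congruent)
= 813 - 573
= 240 ms


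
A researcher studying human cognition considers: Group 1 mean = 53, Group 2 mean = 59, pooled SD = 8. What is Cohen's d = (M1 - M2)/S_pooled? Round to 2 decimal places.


Cohen's d = (M1 - M2) / S_pooled
= (53 - 59) / 8
= -6 / 8
= -0.75


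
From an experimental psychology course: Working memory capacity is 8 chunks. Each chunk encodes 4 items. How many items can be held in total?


Total items = chunks * items_per_chunk
= 8 * 4
= 32


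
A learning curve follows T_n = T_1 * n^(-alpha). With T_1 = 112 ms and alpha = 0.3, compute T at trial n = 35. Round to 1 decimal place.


T_n = 112 * 35^(-0.3)
35^(-0.3) = 0.344175
T_n = 112 * 0.344175
= 38.5 ms


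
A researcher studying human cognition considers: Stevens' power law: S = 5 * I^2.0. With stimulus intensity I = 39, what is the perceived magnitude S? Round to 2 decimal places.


S = 5 * 39^2.0
39^2.0 = 1521.0
S = 5 * 1521.0
= 7605.00


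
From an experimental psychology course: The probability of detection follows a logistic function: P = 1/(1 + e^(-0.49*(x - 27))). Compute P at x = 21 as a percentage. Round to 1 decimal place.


P(x) = 1/(1 + e^(-0.49*(21 - 27)))
Exponent = -0.49 * -6 = 2.94
e^(2.94) = 18.915846
P = 1/(1 + 18.915846) = 0.050211
Percentage = 5.0


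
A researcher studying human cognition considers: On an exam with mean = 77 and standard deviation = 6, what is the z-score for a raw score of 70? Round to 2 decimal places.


z = (X - mu) / sigma
= (70 - 77) / 6
= -7 / 6
= -1.17


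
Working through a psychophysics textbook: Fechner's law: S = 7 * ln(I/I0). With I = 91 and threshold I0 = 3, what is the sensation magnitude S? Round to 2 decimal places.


S = 7 * ln(91/3)
I/I0 = 30.333333
ln(30.333333) = 3.4122
S = 7 * 3.4122
= 23.89


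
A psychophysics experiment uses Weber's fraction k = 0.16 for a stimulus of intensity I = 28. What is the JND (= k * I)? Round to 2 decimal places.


JND = k * I
JND = 0.16 * 28
= 4.48


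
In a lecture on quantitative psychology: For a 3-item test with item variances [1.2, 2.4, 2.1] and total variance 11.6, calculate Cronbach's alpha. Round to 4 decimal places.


alpha = (k/(k-1)) * (1 - sum(s_i^2)/s_total^2)
sum(item variances) = 5.7
k/(k-1) = 3/2 = 1.5
1 - 5.7/11.6 = 1 - 0.491379 = 0.508621
alpha = 1.5 * 0.508621
= 0.7629


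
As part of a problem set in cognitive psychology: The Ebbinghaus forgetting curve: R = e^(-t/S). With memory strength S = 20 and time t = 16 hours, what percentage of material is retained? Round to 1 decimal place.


R = e^(-t/S)
-t/S = -16/20 = -0.8
R = e^(-0.8) = 0.449329
Percentage = 0.449329 * 100
= 44.9


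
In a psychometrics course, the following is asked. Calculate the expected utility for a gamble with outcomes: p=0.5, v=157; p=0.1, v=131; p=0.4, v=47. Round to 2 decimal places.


EU = sum(p_i * v_i)
0.5 * 157 = 78.5
0.1 * 131 = 13.1
0.4 * 47 = 18.8
EU = 78.5 + 13.1 + 18.8
= 110.40


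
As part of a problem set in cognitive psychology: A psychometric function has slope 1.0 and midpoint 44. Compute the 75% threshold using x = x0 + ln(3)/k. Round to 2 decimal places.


At P = 0.75: 0.75 = 1/(1 + e^(-k*(x-x0)))
Solving: e^(-k*(x-x0)) = 1/3
x = x0 + ln(3)/k
ln(3) = 1.0986
x = 44 + 1.0986/1.0
= 44 + 1.0986
= 45.10


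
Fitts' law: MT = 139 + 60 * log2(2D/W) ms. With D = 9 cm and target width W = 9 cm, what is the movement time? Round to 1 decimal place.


MT = 139 + 60 * log2(2*9/9)
2D/W = 2.0
log2(2.0) = 1.0
MT = 139 + 60 * 1.0
= 199.0 ms


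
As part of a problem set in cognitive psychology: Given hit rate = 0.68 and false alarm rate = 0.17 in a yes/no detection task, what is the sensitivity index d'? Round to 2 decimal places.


d' = z(HR) - z(FAR)
z(0.68) = 0.4677
z(0.17) = -0.9542
d' = 0.4677 - -0.9542
= 1.42


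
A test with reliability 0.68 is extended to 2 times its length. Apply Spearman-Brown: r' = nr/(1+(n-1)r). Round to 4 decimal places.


r_new = n*r / (1 + (n-1)*r)
Numerator = 2 * 0.68 = 1.36
Denominator = 1 + 1 * 0.68 = 1.68
r_new = 1.36 / 1.68
= 0.8095


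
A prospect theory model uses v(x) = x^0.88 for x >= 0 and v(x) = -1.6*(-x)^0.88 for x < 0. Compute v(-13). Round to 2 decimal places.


Since x = -13 < 0, use v(x) = -lambda*(-x)^alpha
(-x) = 13
13^0.88 = 9.5559
v(-13) = -1.6 * 9.5559
= -15.29


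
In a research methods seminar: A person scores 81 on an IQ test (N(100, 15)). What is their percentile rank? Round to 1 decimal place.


z = (IQ - mean) / SD
z = (81 - 100) / 15 = -1.2667
Percentile = Phi(-1.2667) * 100
Phi(-1.2667) = 0.102631
= 10.3


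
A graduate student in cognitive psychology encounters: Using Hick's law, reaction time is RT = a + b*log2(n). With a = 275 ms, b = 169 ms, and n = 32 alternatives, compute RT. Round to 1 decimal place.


RT = 275 + 169 * log2(32)
log2(32) = 5.0
RT = 275 + 169 * 5.0
= 275 + 845.0
= 1120.0 ms


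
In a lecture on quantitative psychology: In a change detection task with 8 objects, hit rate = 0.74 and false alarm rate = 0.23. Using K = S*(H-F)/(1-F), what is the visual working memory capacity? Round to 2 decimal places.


K = S * (H - F) / (1 - F)
H - F = 0.51
1 - F = 0.77
K = 8 * 0.51 / 0.77
= 5.30


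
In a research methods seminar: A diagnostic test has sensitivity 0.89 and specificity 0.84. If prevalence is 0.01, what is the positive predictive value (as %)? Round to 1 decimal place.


PPV = (sens * prev) / (sens * prev + (1-spec) * (1-prev))
Numerator = 0.89 * 0.01 = 0.0089
P(positive and no disease) = (1 - spec) * (1 - prev) = (1 - 0.84) * (1 - 0.01) = 0.1584
Denominator = 0.0089 + 0.1584 = 0.1673
PPV = 0.0089 / 0.1673 = 0.053198
As percentage = 5.3


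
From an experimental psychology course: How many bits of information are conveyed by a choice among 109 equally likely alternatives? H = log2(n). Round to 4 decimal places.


H = log2(n)
H = log2(109)
= 6.7682


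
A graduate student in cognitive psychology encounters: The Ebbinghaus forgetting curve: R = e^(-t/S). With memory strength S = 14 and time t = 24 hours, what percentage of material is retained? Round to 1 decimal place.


R = e^(-t/S)
-t/S = -24/14 = -1.714286
R = e^(-1.714286) = 0.180092
Percentage = 0.180092 * 100
= 18.0


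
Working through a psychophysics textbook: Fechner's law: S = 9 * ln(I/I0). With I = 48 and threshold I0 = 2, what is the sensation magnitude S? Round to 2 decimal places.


S = 9 * ln(48/2)
I/I0 = 24.0
ln(24.0) = 3.1781
S = 9 * 3.1781
= 28.60


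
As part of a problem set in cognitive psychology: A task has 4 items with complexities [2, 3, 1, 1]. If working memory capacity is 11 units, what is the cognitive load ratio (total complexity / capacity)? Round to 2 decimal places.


Total complexity = 2 + 3 + 1 + 1 = 7
Load = total / capacity = 7 / 11
= 0.64


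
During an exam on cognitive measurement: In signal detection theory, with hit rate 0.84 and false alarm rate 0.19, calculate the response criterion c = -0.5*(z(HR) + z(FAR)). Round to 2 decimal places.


c = -0.5 * (z(HR) + z(FAR))
z(0.84) = 0.9945
z(0.19) = -0.8779
c = -0.5 * (0.9945 + -0.8779)
= -0.5 * 0.1166
= -0.06


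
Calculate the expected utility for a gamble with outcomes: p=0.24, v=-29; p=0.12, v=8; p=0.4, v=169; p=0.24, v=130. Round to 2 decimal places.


EU = sum(p_i * v_i)
0.24 * -29 = -6.96
0.12 * 8 = 0.96
0.4 * 169 = 67.6
0.24 * 130 = 31.2
EU = -6.96 + 0.96 + 67.6 + 31.2
= 92.80


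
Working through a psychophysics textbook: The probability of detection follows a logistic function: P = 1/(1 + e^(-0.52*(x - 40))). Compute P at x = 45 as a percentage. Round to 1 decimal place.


P(x) = 1/(1 + e^(-0.52*(45 - 40)))
Exponent = -0.52 * 5 = -2.6
e^(-2.6) = 0.074274
P = 1/(1 + 0.074274) = 0.930861
Percentage = 93.1


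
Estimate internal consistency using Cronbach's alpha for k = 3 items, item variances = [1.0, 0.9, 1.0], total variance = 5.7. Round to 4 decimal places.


alpha = (k/(k-1)) * (1 - sum(s_i^2)/s_total^2)
sum(item variances) = 2.9
k/(k-1) = 3/2 = 1.5
1 - 2.9/5.7 = 1 - 0.508772 = 0.491228
alpha = 1.5 * 0.491228
= 0.7368


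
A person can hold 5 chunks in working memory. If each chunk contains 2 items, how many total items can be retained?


Total items = chunks * items_per_chunk
= 5 * 2
= 10


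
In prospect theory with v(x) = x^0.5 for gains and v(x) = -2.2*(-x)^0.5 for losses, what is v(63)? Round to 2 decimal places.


Since x = 63 >= 0, use v(x) = x^0.5
63^0.5 = 7.9373
v(63) = 7.94


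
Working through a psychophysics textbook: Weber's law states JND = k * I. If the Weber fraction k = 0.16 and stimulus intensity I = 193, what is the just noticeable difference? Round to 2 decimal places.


JND = k * I
JND = 0.16 * 193
= 30.88


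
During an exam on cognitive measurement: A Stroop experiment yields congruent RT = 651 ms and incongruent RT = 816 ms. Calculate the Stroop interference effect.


Stroop effect = RT(incongruent) - RT(congruent)
= 816 - 651
= 165 ms


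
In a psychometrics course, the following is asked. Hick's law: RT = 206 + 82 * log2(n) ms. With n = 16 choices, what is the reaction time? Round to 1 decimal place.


RT = 206 + 82 * log2(16)
log2(16) = 4.0
RT = 206 + 82 * 4.0
= 206 + 328.0
= 534.0 ms


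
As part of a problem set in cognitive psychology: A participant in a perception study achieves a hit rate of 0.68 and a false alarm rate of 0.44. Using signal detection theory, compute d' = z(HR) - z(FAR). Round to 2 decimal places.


d' = z(HR) - z(FAR)
z(0.68) = 0.4677
z(0.44) = -0.151
d' = 0.4677 - -0.151
= 0.62


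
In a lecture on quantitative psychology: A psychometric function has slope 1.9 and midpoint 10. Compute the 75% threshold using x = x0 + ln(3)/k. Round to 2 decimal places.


At P = 0.75: 0.75 = 1/(1 + e^(-k*(x-x0)))
Solving: e^(-k*(x-x0)) = 1/3
x = x0 + ln(3)/k
ln(3) = 1.0986
x = 10 + 1.0986/1.9
= 10 + 0.5782
= 10.58


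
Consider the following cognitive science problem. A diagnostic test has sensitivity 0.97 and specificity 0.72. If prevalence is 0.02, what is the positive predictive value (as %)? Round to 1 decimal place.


PPV = (sens * prev) / (sens * prev + (1-spec) * (1-prev))
Numerator = 0.97 * 0.02 = 0.0194
P(positive and no disease) = (1 - spec) * (1 - prev) = (1 - 0.72) * (1 - 0.02) = 0.2744
Denominator = 0.0194 + 0.2744 = 0.2938
PPV = 0.0194 / 0.2938 = 0.066031
As percentage = 6.6


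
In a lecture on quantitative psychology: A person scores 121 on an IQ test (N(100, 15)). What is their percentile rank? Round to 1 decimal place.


z = (IQ - mean) / SD
z = (121 - 100) / 15 = 1.4
Percentile = Phi(1.4) * 100
Phi(1.4) = 0.919243
= 91.9


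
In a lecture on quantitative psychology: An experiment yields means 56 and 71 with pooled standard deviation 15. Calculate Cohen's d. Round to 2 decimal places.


Cohen's d = (M1 - M2) / S_pooled
= (56 - 71) / 15
= -15 / 15
= -1.00


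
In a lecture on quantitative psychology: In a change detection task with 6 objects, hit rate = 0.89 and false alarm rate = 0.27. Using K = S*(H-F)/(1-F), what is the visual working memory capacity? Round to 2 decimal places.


K = S * (H - F) / (1 - F)
H - F = 0.62
1 - F = 0.73
K = 6 * 0.62 / 0.73
= 5.10


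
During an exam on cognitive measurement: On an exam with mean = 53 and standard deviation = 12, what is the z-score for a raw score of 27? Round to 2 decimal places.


z = (X - mu) / sigma
= (27 - 53) / 12
= -26 / 12
= -2.17


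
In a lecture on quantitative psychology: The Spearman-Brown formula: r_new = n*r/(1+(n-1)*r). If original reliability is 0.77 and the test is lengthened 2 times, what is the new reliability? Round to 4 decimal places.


r_new = n*r / (1 + (n-1)*r)
Numerator = 2 * 0.77 = 1.54
Denominator = 1 + 1 * 0.77 = 1.77
r_new = 1.54 / 1.77
= 0.8701


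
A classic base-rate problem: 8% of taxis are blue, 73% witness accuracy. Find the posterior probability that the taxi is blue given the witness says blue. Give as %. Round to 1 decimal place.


P(blue | says blue) = P(says blue | blue)*P(blue) / [P(says blue | blue)*P(blue) + P(says blue | not blue)*P(not blue)]
Numerator = 0.73 * 0.08 = 0.0584
False identification = 0.27 * 0.92 = 0.2484
P = 0.0584 / (0.0584 + 0.2484)
= 0.0584 / 0.3068
As percentage = 19.0


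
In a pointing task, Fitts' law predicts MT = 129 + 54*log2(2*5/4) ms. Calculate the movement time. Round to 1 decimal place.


MT = 129 + 54 * log2(2*5/4)
2D/W = 2.5
log2(2.5) = 1.3219
MT = 129 + 54 * 1.3219
= 200.4 ms


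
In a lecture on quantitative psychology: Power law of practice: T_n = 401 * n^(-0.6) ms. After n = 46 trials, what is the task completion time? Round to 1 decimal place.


T_n = 401 * 46^(-0.6)
46^(-0.6) = 0.100541
T_n = 401 * 0.100541
= 40.3 ms


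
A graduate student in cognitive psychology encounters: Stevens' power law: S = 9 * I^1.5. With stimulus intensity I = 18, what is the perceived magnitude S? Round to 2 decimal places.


S = 9 * 18^1.5
18^1.5 = 76.3675
S = 9 * 76.3675
= 687.31


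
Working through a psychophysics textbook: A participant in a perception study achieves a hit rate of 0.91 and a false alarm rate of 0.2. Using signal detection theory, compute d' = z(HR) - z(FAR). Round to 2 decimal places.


d' = z(HR) - z(FAR)
z(0.91) = 1.3408
z(0.2) = -0.8416
d' = 1.3408 - -0.8416
= 2.18


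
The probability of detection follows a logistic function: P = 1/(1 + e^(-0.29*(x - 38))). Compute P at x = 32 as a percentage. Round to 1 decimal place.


P(x) = 1/(1 + e^(-0.29*(32 - 38)))
Exponent = -0.29 * -6 = 1.74
e^(1.74) = 5.697343
P = 1/(1 + 5.697343) = 0.149313
Percentage = 14.9


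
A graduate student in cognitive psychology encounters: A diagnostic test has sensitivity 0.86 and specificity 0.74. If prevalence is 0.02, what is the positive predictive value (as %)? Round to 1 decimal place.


PPV = (sens * prev) / (sens * prev + (1-spec) * (1-prev))
Numerator = 0.86 * 0.02 = 0.0172
P(positive and no disease) = (1 - spec) * (1 - prev) = (1 - 0.74) * (1 - 0.02) = 0.2548
Denominator = 0.0172 + 0.2548 = 0.272
PPV = 0.0172 / 0.272 = 0.063235
As percentage = 6.3


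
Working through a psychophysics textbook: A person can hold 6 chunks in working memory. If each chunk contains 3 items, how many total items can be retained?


Total items = chunks * items_per_chunk
= 6 * 3
= 18


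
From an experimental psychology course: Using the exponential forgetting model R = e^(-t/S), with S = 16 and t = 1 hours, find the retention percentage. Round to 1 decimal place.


R = e^(-t/S)
-t/S = -1/16 = -0.0625
R = e^(-0.0625) = 0.939413
Percentage = 0.939413 * 100
= 93.9


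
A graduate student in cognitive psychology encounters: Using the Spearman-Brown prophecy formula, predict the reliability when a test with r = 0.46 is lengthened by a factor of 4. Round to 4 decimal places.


r_new = n*r / (1 + (n-1)*r)
Numerator = 4 * 0.46 = 1.84
Denominator = 1 + 3 * 0.46 = 2.38
r_new = 1.84 / 2.38
= 0.7731


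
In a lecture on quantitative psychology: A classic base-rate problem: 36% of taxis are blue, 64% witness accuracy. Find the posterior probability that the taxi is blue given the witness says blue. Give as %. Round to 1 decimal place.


P(blue | says blue) = P(says blue | blue)*P(blue) / [P(says blue | blue)*P(blue) + P(says blue | not blue)*P(not blue)]
Numerator = 0.64 * 0.36 = 0.2304
False identification = 0.36 * 0.64 = 0.2304
P = 0.2304 / (0.2304 + 0.2304)
= 0.2304 / 0.4608
As percentage = 50.0


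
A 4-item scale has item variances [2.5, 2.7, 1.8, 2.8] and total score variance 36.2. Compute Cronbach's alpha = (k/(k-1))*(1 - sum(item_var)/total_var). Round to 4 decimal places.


alpha = (k/(k-1)) * (1 - sum(s_i^2)/s_total^2)
sum(item variances) = 9.8
k/(k-1) = 4/3 = 1.333333
1 - 9.8/36.2 = 1 - 0.270718 = 0.729282
alpha = 1.333333 * 0.729282
= 0.9724


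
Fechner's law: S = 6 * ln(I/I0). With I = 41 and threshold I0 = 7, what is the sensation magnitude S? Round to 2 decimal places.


S = 6 * ln(41/7)
I/I0 = 5.857143
ln(5.857143) = 1.7677
S = 6 * 1.7677
= 10.61


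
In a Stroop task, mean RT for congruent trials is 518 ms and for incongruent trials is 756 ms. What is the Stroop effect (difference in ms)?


Stroop effect = RT(incongruent) - RT(congruent)
= 756 - 518
= 238 ms


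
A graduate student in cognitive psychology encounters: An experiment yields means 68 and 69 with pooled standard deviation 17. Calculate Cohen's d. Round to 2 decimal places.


Cohen's d = (M1 - M2) / S_pooled
= (68 - 69) / 17
= -1 / 17
= -0.06


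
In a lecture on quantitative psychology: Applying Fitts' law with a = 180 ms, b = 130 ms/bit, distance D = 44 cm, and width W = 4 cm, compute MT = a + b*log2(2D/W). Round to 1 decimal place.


MT = 180 + 130 * log2(2*44/4)
2D/W = 22.0
log2(22.0) = 4.4594
MT = 180 + 130 * 4.4594
= 759.7 ms


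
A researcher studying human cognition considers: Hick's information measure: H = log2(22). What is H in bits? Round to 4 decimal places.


H = log2(n)
H = log2(22)
= 4.4594


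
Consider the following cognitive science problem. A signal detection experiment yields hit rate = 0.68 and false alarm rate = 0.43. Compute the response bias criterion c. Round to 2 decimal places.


c = -0.5 * (z(HR) + z(FAR))
z(0.68) = 0.4677
z(0.43) = -0.1764
c = -0.5 * (0.4677 + -0.1764)
= -0.5 * 0.2913
= -0.15


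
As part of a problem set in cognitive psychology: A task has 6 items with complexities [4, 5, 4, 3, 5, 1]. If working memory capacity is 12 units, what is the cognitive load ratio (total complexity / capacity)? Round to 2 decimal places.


Total complexity = 4 + 5 + 4 + 3 + 5 + 1 = 22
Load = total / capacity = 22 / 12
= 1.83


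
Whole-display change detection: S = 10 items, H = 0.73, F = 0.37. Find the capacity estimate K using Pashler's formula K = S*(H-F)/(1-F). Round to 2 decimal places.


K = S * (H - F) / (1 - F)
H - F = 0.36
1 - F = 0.63
K = 10 * 0.36 / 0.63
= 5.71


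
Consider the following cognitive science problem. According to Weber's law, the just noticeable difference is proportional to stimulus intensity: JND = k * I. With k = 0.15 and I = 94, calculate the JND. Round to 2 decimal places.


JND = k * I
JND = 0.15 * 94
= 14.10


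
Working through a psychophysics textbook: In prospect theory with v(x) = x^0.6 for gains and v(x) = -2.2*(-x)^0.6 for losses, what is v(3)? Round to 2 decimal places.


Since x = 3 >= 0, use v(x) = x^0.6
3^0.6 = 1.9332
v(3) = 1.93


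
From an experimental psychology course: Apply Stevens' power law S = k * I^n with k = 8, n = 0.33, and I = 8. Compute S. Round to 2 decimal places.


S = 8 * 8^0.33
8^0.33 = 1.9862
S = 8 * 1.9862
= 15.89


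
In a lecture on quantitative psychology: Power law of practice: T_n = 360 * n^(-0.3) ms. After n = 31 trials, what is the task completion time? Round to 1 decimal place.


T_n = 360 * 31^(-0.3)
31^(-0.3) = 0.356937
T_n = 360 * 0.356937
= 128.5 ms


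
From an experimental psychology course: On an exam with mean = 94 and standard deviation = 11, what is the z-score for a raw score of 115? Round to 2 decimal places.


z = (X - mu) / sigma
= (115 - 94) / 11
= 21 / 11
= 1.91


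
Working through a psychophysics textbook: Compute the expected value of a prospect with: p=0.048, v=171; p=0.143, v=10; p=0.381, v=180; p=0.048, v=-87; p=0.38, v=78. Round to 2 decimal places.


EU = sum(p_i * v_i)
0.048 * 171 = 8.208
0.143 * 10 = 1.43
0.381 * 180 = 68.58
0.048 * -87 = -4.176
0.38 * 78 = 29.64
EU = 8.208 + 1.43 + 68.58 + -4.176 + 29.64
= 103.68


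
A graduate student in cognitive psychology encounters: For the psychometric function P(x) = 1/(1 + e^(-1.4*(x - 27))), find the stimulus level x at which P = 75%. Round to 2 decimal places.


At P = 0.75: 0.75 = 1/(1 + e^(-k*(x-x0)))
Solving: e^(-k*(x-x0)) = 1/3
x = x0 + ln(3)/k
ln(3) = 1.0986
x = 27 + 1.0986/1.4
= 27 + 0.7847
= 27.78


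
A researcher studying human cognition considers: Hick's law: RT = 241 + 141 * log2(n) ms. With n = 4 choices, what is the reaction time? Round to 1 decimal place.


RT = 241 + 141 * log2(4)
log2(4) = 2.0
RT = 241 + 141 * 2.0
= 241 + 282.0
= 523.0 ms


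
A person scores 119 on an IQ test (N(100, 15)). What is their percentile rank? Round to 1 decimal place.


z = (IQ - mean) / SD
z = (119 - 100) / 15 = 1.2667
Percentile = Phi(1.2667) * 100
Phi(1.2667) = 0.897369
= 89.7


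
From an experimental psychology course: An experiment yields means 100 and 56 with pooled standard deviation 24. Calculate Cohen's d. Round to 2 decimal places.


Cohen's d = (M1 - M2) / S_pooled
= (100 - 56) / 24
= 44 / 24
= 1.83


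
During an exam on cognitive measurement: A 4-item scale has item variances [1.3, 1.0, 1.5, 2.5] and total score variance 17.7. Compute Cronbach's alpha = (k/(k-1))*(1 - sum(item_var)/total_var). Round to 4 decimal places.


alpha = (k/(k-1)) * (1 - sum(s_i^2)/s_total^2)
sum(item variances) = 6.3
k/(k-1) = 4/3 = 1.333333
1 - 6.3/17.7 = 1 - 0.355932 = 0.644068
alpha = 1.333333 * 0.644068
= 0.8588


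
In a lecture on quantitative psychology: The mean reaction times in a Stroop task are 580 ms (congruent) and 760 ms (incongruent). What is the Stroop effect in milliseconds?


Stroop effect = RT(incongruent) - RT(congruent)
= 760 - 580
= 180 ms


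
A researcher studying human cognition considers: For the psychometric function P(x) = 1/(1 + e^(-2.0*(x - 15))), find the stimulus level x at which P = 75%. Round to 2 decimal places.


At P = 0.75: 0.75 = 1/(1 + e^(-k*(x-x0)))
Solving: e^(-k*(x-x0)) = 1/3
x = x0 + ln(3)/k
ln(3) = 1.0986
x = 15 + 1.0986/2.0
= 15 + 0.5493
= 15.55


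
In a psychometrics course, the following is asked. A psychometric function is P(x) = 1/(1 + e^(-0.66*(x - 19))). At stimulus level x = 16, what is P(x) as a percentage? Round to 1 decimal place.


P(x) = 1/(1 + e^(-0.66*(16 - 19)))
Exponent = -0.66 * -3 = 1.98
e^(1.98) = 7.242743
P = 1/(1 + 7.242743) = 0.121319
Percentage = 12.1


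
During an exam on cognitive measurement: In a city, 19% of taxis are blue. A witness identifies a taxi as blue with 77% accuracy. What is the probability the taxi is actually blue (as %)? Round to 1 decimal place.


P(blue | says blue) = P(says blue | blue)*P(blue) / [P(says blue | blue)*P(blue) + P(says blue | not blue)*P(not blue)]
Numerator = 0.77 * 0.19 = 0.1463
False identification = 0.23 * 0.81 = 0.1863
P = 0.1463 / (0.1463 + 0.1863)
= 0.1463 / 0.3326
As percentage = 44.0


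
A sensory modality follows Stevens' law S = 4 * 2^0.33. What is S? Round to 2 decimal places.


S = 4 * 2^0.33
2^0.33 = 1.257
S = 4 * 1.257
= 5.03


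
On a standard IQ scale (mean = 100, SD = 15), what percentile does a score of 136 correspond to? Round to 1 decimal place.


z = (IQ - mean) / SD
z = (136 - 100) / 15 = 2.4
Percentile = Phi(2.4) * 100
Phi(2.4) = 0.991802
= 99.2


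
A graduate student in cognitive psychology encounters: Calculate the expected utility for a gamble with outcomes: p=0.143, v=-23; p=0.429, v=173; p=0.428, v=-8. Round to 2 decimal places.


EU = sum(p_i * v_i)
0.143 * -23 = -3.289
0.429 * 173 = 74.217
0.428 * -8 = -3.424
EU = -3.289 + 74.217 + -3.424
= 67.50


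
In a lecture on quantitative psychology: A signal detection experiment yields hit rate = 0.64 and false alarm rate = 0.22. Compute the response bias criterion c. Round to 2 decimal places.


c = -0.5 * (z(HR) + z(FAR))
z(0.64) = 0.3585
z(0.22) = -0.7722
c = -0.5 * (0.3585 + -0.7722)
= -0.5 * -0.4137
= 0.21


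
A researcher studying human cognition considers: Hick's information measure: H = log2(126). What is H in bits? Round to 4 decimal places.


H = log2(n)
H = log2(126)
= 6.9773


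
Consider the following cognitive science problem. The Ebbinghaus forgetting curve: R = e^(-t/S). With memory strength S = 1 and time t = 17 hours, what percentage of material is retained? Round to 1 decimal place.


R = e^(-t/S)
-t/S = -17/1 = -17.0
R = e^(-17.0) = 0.0
Percentage = 0.0 * 100
= 0.0


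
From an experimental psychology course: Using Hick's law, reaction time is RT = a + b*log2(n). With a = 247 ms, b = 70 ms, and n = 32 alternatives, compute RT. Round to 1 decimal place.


RT = 247 + 70 * log2(32)
log2(32) = 5.0
RT = 247 + 70 * 5.0
= 247 + 350.0
= 597.0 ms


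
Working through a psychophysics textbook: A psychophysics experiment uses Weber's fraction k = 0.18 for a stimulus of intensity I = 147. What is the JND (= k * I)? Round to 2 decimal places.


JND = k * I
JND = 0.18 * 147
= 26.46


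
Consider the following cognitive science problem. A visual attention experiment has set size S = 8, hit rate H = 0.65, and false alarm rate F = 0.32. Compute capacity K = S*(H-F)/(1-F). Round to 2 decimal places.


K = S * (H - F) / (1 - F)
H - F = 0.33
1 - F = 0.68
K = 8 * 0.33 / 0.68
= 3.88


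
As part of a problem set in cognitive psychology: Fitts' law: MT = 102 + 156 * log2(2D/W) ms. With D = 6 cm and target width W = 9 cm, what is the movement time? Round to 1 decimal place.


MT = 102 + 156 * log2(2*6/9)
2D/W = 1.333333
log2(1.333333) = 0.415
MT = 102 + 156 * 0.415
= 166.7 ms


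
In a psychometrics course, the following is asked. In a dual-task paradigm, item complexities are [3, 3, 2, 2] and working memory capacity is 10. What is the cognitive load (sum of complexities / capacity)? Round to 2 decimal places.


Total complexity = 3 + 3 + 2 + 2 = 10
Load = total / capacity = 10 / 10
= 1.00


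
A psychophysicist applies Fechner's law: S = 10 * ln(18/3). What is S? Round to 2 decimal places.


S = 10 * ln(18/3)
I/I0 = 6.0
ln(6.0) = 1.7918
S = 10 * 1.7918
= 17.92


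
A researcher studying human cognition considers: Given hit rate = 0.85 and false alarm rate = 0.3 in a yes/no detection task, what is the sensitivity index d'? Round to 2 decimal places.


d' = z(HR) - z(FAR)
z(0.85) = 1.0364
z(0.3) = -0.5244
d' = 1.0364 - -0.5244
= 1.56


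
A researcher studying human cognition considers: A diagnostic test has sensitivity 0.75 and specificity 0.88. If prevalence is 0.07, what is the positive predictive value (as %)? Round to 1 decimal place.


PPV = (sens * prev) / (sens * prev + (1-spec) * (1-prev))
Numerator = 0.75 * 0.07 = 0.0525
P(positive and no disease) = (1 - spec) * (1 - prev) = (1 - 0.88) * (1 - 0.07) = 0.1116
Denominator = 0.0525 + 0.1116 = 0.1641
PPV = 0.0525 / 0.1641 = 0.319927
As percentage = 32.0


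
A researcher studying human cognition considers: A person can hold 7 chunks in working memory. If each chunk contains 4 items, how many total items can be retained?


Total items = chunks * items_per_chunk
= 7 * 4
= 28


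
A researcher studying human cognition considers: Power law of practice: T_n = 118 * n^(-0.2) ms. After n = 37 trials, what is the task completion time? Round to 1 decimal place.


T_n = 118 * 37^(-0.2)
37^(-0.2) = 0.485691
T_n = 118 * 0.485691
= 57.3 ms


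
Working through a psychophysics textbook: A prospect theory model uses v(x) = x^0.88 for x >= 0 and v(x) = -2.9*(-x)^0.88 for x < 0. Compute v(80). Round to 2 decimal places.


Since x = 80 >= 0, use v(x) = x^0.88
80^0.88 = 47.2845
v(80) = 47.28


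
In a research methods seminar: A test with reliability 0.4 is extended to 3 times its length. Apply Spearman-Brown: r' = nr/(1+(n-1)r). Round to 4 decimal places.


r_new = n*r / (1 + (n-1)*r)
Numerator = 3 * 0.4 = 1.2
Denominator = 1 + 2 * 0.4 = 1.8
r_new = 1.2 / 1.8
= 0.6667


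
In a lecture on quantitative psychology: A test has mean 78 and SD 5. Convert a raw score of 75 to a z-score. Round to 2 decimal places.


z = (X - mu) / sigma
= (75 - 78) / 5
= -3 / 5
= -0.60


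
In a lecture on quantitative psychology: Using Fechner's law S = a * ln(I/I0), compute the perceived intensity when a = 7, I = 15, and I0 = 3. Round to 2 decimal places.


S = 7 * ln(15/3)
I/I0 = 5.0
ln(5.0) = 1.6094
S = 7 * 1.6094
= 11.27


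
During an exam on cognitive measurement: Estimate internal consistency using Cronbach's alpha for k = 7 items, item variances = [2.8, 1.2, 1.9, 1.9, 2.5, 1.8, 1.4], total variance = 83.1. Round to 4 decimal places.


alpha = (k/(k-1)) * (1 - sum(s_i^2)/s_total^2)
sum(item variances) = 13.5
k/(k-1) = 7/6 = 1.166667
1 - 13.5/83.1 = 1 - 0.162455 = 0.837545
alpha = 1.166667 * 0.837545
= 0.9771


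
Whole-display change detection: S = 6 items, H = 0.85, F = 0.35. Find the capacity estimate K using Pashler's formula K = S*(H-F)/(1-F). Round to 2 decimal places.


K = S * (H - F) / (1 - F)
H - F = 0.5
1 - F = 0.65
K = 6 * 0.5 / 0.65
= 4.62


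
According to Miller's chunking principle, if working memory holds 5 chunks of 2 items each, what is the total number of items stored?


Total items = chunks * items_per_chunk
= 5 * 2
= 10


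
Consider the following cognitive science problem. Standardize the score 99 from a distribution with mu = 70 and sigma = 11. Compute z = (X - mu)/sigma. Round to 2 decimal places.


z = (X - mu) / sigma
= (99 - 70) / 11
= 29 / 11
= 2.64


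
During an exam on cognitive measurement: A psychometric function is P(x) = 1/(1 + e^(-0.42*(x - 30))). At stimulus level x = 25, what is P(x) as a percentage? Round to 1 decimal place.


P(x) = 1/(1 + e^(-0.42*(25 - 30)))
Exponent = -0.42 * -5 = 2.1
e^(2.1) = 8.16617
P = 1/(1 + 8.16617) = 0.109097
Percentage = 10.9


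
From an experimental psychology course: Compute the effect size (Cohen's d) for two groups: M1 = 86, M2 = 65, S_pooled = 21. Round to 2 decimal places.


Cohen's d = (M1 - M2) / S_pooled
= (86 - 65) / 21
= 21 / 21
= 1.00


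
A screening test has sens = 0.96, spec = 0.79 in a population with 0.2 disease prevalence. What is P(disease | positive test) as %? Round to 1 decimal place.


PPV = (sens * prev) / (sens * prev + (1-spec) * (1-prev))
Numerator = 0.96 * 0.2 = 0.192
P(positive and no disease) = (1 - spec) * (1 - prev) = (1 - 0.79) * (1 - 0.2) = 0.168
Denominator = 0.192 + 0.168 = 0.36
PPV = 0.192 / 0.36 = 0.533333
As percentage = 53.3


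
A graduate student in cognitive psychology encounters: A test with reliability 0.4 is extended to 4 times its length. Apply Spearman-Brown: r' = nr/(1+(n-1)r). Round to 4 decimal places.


r_new = n*r / (1 + (n-1)*r)
Numerator = 4 * 0.4 = 1.6
Denominator = 1 + 3 * 0.4 = 2.2
r_new = 1.6 / 2.2
= 0.7273


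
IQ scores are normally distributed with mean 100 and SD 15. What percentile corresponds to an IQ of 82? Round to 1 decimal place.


z = (IQ - mean) / SD
z = (82 - 100) / 15 = -1.2
Percentile = Phi(-1.2) * 100
Phi(-1.2) = 0.11507
= 11.5


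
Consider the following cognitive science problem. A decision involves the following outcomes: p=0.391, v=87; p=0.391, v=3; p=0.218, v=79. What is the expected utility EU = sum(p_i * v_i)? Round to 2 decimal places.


EU = sum(p_i * v_i)
0.391 * 87 = 34.017
0.391 * 3 = 1.173
0.218 * 79 = 17.222
EU = 34.017 + 1.173 + 17.222
= 52.41


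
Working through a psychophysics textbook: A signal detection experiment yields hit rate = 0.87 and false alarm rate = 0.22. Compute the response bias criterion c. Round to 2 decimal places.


c = -0.5 * (z(HR) + z(FAR))
z(0.87) = 1.1264
z(0.22) = -0.7722
c = -0.5 * (1.1264 + -0.7722)
= -0.5 * 0.3542
= -0.18


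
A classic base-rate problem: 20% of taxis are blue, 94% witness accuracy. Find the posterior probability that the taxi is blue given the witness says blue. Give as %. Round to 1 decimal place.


P(blue | says blue) = P(says blue | blue)*P(blue) / [P(says blue | blue)*P(blue) + P(says blue | not blue)*P(not blue)]
Numerator = 0.94 * 0.2 = 0.188
False identification = 0.06 * 0.8 = 0.048
P = 0.188 / (0.188 + 0.048)
= 0.188 / 0.236
As percentage = 79.7


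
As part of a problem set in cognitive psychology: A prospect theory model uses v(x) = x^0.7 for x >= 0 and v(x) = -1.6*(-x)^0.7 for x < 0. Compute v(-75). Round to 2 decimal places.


Since x = -75 < 0, use v(x) = -lambda*(-x)^alpha
(-x) = 75
75^0.7 = 20.5373
v(-75) = -1.6 * 20.5373
= -32.86


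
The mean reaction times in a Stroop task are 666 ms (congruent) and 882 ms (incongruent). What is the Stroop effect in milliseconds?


Stroop effect = RT(incongruent) - RT(congruent)
= 882 - 666
= 216 ms


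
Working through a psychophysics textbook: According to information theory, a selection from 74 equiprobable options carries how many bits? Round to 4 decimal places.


H = log2(n)
H = log2(74)
= 6.2095


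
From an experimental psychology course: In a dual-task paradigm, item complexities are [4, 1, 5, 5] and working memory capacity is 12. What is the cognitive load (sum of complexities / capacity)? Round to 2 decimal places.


Total complexity = 4 + 1 + 5 + 5 = 15
Load = total / capacity = 15 / 12
= 1.25


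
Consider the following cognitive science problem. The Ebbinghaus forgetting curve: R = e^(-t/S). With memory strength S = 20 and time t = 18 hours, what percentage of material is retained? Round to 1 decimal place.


R = e^(-t/S)
-t/S = -18/20 = -0.9
R = e^(-0.9) = 0.40657
Percentage = 0.40657 * 100
= 40.7


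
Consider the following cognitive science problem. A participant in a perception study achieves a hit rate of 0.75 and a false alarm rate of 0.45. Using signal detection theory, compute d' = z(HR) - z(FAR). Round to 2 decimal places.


d' = z(HR) - z(FAR)
z(0.75) = 0.6745
z(0.45) = -0.1257
d' = 0.6745 - -0.1257
= 0.80


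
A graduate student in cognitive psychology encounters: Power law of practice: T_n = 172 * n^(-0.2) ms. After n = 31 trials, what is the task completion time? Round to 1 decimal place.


T_n = 172 * 31^(-0.2)
31^(-0.2) = 0.503185
T_n = 172 * 0.503185
= 86.5 ms


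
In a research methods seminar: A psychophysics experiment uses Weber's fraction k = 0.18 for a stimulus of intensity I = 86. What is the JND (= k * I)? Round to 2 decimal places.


JND = k * I
JND = 0.18 * 86
= 15.48


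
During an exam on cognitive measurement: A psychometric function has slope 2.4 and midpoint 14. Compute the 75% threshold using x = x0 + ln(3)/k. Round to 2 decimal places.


At P = 0.75: 0.75 = 1/(1 + e^(-k*(x-x0)))
Solving: e^(-k*(x-x0)) = 1/3
x = x0 + ln(3)/k
ln(3) = 1.0986
x = 14 + 1.0986/2.4
= 14 + 0.4578
= 14.46


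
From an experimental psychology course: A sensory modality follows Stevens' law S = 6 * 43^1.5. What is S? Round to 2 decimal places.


S = 6 * 43^1.5
43^1.5 = 281.9699
S = 6 * 281.9699
= 1691.82


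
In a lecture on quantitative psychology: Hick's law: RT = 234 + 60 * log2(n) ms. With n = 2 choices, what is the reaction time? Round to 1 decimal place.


RT = 234 + 60 * log2(2)
log2(2) = 1.0
RT = 234 + 60 * 1.0
= 234 + 60.0
= 294.0 ms


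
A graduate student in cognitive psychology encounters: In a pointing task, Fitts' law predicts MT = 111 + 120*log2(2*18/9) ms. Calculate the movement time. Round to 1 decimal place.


MT = 111 + 120 * log2(2*18/9)
2D/W = 4.0
log2(4.0) = 2.0
MT = 111 + 120 * 2.0
= 351.0 ms


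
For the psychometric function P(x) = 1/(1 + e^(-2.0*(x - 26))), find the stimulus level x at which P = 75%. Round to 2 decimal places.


At P = 0.75: 0.75 = 1/(1 + e^(-k*(x-x0)))
Solving: e^(-k*(x-x0)) = 1/3
x = x0 + ln(3)/k
ln(3) = 1.0986
x = 26 + 1.0986/2.0
= 26 + 0.5493
= 26.55


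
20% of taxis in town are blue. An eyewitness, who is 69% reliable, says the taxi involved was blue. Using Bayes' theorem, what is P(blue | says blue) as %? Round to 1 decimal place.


P(blue | says blue) = P(says blue | blue)*P(blue) / [P(says blue | blue)*P(blue) + P(says blue | not blue)*P(not blue)]
Numerator = 0.69 * 0.2 = 0.138
False identification = 0.31 * 0.8 = 0.248
P = 0.138 / (0.138 + 0.248)
= 0.138 / 0.386
As percentage = 35.8


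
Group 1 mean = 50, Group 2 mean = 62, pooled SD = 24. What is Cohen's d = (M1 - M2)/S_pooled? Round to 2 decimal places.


Cohen's d = (M1 - M2) / S_pooled
= (50 - 62) / 24
= -12 / 24
= -0.50


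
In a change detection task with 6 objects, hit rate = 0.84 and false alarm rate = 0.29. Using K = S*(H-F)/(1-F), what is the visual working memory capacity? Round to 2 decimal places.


K = S * (H - F) / (1 - F)
H - F = 0.55
1 - F = 0.71
K = 6 * 0.55 / 0.71
= 4.65


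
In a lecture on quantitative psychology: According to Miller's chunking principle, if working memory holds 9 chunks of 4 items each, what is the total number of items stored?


Total items = chunks * items_per_chunk
= 9 * 4
= 36


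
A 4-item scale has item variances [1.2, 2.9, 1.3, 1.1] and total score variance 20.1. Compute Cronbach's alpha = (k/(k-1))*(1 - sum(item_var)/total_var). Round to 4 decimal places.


alpha = (k/(k-1)) * (1 - sum(s_i^2)/s_total^2)
sum(item variances) = 6.5
k/(k-1) = 4/3 = 1.333333
1 - 6.5/20.1 = 1 - 0.323383 = 0.676617
alpha = 1.333333 * 0.676617
= 0.9022


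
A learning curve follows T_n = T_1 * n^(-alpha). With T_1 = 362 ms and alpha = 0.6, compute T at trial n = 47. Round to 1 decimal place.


T_n = 362 * 47^(-0.6)
47^(-0.6) = 0.099252
T_n = 362 * 0.099252
= 35.9 ms


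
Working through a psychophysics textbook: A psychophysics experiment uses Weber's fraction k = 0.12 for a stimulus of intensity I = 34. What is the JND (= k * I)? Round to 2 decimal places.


JND = k * I
JND = 0.12 * 34
= 4.08


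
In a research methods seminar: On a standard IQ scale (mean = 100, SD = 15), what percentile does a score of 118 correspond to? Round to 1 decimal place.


z = (IQ - mean) / SD
z = (118 - 100) / 15 = 1.2
Percentile = Phi(1.2) * 100
Phi(1.2) = 0.88493
= 88.5


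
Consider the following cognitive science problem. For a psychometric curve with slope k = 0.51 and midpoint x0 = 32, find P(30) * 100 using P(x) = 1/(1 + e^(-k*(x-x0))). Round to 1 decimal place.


P(x) = 1/(1 + e^(-0.51*(30 - 32)))
Exponent = -0.51 * -2 = 1.02
e^(1.02) = 2.773195
P = 1/(1 + 2.773195) = 0.265027
Percentage = 26.5


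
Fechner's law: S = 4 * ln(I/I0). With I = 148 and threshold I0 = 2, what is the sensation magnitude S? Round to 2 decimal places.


S = 4 * ln(148/2)
I/I0 = 74.0
ln(74.0) = 4.3041
S = 4 * 4.3041
= 17.22


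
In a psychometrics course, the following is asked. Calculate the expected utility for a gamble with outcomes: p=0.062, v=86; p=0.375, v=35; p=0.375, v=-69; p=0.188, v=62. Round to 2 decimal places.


EU = sum(p_i * v_i)
0.062 * 86 = 5.332
0.375 * 35 = 13.125
0.375 * -69 = -25.875
0.188 * 62 = 11.656
EU = 5.332 + 13.125 + -25.875 + 11.656
= 4.24


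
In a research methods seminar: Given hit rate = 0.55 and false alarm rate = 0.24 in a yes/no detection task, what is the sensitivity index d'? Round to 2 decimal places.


d' = z(HR) - z(FAR)
z(0.55) = 0.1257
z(0.24) = -0.7063
d' = 0.1257 - -0.7063
= 0.83


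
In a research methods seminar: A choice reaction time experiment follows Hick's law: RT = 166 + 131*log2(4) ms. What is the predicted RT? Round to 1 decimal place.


RT = 166 + 131 * log2(4)
log2(4) = 2.0
RT = 166 + 131 * 2.0
= 166 + 262.0
= 428.0 ms


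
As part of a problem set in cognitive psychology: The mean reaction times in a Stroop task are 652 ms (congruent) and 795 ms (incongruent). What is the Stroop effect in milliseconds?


Stroop effect = RT(incongruent) - RT(congruent)
= 795 - 652
= 143 ms


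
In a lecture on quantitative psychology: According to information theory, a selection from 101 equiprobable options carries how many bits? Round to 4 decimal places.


H = log2(n)
H = log2(101)
= 6.6582
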